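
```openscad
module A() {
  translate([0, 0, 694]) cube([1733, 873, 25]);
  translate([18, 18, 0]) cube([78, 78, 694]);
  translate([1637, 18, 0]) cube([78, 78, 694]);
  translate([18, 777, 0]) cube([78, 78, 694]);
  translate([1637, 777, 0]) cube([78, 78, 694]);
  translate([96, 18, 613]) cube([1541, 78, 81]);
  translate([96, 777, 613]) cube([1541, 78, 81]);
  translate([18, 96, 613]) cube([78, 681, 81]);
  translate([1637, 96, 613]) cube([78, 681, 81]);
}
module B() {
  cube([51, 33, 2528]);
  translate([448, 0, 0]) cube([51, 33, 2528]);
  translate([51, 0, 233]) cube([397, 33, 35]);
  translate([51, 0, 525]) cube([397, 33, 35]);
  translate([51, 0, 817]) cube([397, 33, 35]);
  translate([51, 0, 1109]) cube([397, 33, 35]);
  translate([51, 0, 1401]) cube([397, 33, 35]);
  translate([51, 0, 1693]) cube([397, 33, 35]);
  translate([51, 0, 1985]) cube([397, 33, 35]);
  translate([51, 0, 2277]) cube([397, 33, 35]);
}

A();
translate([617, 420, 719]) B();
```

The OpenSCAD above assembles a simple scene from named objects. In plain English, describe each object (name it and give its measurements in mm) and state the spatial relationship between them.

A is a table: top 1733 mm (x) × 873 mm (y), 25 mm thick, upper face at z = 719 mm, on four 78×78 mm square legs, each inset 18 mm from the nearest pair of top edges, running from z = 0 to the bottom of the top. Four apron rails, 78 mm thick and 81 mm tall, run between adjacent legs with their top edges flush with the underside of the top and their outer faces flush with the legs' outer faces.

B is a straight ladder. Two 51×33 mm vertical rails, 2528 mm tall, stand 499 mm apart (outside-to-outside) with their front faces coplanar on the −y side. 8 rungs, each 33 mm deep and 35 mm tall, span between the inner faces of the rails, front faces flush with the rails. The lowest rung's underside is at z = 233 mm and rungs are spaced 292 mm apart (underside to underside).

The ladder is on top of the table, centred.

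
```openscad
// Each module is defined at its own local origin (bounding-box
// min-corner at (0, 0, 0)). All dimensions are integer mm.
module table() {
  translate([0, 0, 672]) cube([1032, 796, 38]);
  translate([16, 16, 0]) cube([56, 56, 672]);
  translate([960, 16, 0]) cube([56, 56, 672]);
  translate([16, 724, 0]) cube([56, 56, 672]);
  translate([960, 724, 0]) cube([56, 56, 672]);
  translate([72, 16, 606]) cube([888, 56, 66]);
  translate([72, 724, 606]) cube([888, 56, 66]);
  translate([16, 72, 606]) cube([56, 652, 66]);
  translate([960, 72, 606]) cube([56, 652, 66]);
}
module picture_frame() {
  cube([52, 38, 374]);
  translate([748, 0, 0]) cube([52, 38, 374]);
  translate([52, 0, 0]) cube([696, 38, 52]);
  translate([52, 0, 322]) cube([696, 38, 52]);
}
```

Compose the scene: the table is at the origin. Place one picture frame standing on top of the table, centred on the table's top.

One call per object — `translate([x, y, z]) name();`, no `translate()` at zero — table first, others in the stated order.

table();
translate([116, 379, 710]) picture_frame();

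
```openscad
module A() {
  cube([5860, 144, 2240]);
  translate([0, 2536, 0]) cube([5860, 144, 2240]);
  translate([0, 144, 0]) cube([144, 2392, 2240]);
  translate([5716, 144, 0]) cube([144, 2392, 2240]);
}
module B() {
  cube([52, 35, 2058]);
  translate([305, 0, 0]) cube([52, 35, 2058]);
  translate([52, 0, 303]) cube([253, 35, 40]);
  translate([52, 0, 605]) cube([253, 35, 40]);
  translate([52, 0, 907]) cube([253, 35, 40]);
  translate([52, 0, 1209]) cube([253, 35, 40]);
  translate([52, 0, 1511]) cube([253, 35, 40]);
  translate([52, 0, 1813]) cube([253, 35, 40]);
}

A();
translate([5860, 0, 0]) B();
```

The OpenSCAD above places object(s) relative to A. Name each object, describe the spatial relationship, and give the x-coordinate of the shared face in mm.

A is a house frame. B is a ladder. The ladder is against the house frame's +x side, with their −y faces flush. The x-coordinate of the shared face is 5860 mm.

The house frame's +x face and the ladder's −x face are both at x = 5860 mm.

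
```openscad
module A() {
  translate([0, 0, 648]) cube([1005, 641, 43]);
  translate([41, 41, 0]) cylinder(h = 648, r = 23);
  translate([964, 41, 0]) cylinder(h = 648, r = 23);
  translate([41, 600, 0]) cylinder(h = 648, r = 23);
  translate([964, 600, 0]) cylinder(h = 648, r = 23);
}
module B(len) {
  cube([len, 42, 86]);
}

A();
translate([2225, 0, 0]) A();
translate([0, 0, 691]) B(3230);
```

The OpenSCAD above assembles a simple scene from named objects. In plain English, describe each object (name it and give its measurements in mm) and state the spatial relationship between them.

A is a table with a 1005×641 mm rectangular top, 43 mm thick, top surface at z = 691 mm, supported by four round legs of 46 mm diameter, each leg's bounding box inset 18 mm from the nearest pair of top edges, running from the floor.

B is a rectangular beam 3230 mm long (x), 42 mm deep (y), 86 mm thick (z).

The beam spans the tops of two tables placed 1220 mm apart, resting at z = 691 mm.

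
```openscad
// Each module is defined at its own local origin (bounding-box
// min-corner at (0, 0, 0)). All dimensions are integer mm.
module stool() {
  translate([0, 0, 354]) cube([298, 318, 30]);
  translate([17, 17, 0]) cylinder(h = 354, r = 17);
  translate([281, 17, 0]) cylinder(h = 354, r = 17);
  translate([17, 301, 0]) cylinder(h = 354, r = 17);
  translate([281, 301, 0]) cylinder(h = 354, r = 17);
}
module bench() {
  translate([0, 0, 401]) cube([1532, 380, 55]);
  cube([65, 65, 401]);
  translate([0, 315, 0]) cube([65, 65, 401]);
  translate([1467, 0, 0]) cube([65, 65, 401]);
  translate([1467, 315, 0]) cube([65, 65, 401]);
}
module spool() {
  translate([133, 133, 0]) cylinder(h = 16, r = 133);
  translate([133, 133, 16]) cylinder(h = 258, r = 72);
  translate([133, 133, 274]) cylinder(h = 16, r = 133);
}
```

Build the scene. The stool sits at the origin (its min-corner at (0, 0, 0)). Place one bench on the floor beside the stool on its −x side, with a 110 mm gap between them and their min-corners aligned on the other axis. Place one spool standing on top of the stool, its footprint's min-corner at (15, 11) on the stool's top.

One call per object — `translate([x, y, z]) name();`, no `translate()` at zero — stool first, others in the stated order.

stool();
translate([-1642, 0, 0]) bench();
translate([15, 11, 384]) spool();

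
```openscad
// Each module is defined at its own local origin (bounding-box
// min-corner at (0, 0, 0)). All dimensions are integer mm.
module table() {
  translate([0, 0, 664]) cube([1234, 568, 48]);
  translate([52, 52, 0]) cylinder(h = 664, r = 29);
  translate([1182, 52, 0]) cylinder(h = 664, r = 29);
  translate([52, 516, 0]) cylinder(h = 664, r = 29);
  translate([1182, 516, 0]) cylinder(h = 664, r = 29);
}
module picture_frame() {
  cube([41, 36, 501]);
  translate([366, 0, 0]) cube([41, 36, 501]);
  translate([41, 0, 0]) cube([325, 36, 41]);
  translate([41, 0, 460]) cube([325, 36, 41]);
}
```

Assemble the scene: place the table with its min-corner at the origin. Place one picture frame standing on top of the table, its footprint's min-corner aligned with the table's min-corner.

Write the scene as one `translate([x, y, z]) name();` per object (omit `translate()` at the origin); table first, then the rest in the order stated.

table();
translate([0, 0, 712]) picture_frame();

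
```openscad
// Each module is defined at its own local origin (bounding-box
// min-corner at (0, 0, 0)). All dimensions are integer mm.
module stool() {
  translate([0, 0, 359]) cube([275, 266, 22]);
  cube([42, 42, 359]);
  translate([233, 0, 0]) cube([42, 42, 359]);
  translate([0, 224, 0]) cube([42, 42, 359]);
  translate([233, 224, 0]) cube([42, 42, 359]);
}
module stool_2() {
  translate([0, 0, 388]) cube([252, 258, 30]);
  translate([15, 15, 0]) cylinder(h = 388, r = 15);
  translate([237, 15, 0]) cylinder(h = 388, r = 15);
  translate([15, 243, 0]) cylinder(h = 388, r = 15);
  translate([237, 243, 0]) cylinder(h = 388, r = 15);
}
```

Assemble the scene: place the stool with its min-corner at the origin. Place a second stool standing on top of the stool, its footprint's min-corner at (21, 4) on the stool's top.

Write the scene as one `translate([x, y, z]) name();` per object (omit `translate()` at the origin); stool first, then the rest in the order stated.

stool();
translate([21, 4, 381]) stool_2();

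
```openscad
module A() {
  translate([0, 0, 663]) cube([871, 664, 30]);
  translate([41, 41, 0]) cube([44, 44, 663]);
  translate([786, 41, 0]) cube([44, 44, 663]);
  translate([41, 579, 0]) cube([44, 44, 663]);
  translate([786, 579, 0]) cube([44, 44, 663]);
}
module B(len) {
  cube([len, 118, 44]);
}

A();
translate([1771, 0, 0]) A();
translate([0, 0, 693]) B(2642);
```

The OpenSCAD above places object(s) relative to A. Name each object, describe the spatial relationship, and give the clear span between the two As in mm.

Second table starts at x = 1771; first ends at x = 871; clear span = 1771 − 871 = 900 mm.

A is a table. B is a beam. A beam spans the tops of two tables. The clear span between the two tables is 900 mm.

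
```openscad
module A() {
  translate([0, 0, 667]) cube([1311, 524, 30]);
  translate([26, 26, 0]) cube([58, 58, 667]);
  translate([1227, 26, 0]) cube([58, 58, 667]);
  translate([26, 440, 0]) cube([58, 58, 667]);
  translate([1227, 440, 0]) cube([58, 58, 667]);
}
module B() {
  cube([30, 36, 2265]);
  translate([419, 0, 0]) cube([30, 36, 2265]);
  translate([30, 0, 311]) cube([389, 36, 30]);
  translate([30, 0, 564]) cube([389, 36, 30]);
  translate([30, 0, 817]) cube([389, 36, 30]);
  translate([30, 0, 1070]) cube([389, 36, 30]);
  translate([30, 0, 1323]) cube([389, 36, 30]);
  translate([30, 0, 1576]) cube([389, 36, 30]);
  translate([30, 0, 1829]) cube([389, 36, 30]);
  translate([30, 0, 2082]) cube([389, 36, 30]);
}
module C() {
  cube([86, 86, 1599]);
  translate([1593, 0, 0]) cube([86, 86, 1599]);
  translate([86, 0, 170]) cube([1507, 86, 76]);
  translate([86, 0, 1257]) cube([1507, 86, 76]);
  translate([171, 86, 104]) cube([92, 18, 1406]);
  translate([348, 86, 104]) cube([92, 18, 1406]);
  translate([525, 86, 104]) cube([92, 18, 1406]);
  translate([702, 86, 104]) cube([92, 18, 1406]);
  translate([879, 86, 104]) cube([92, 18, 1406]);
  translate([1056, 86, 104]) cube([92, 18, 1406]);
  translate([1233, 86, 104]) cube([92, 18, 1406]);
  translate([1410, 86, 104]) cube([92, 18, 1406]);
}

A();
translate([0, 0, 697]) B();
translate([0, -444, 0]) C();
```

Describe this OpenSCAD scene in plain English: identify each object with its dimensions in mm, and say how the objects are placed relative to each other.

A is a table with a 1311×524 mm rectangular top, 30 mm thick, top surface at z = 697 mm, supported by four 58×58 mm square legs, each inset 26 mm from the nearest pair of top edges, running from the floor.

B is a straight ladder. Two 30×36 mm vertical rails, 2265 mm tall, stand 449 mm apart (outside-to-outside) with their front faces coplanar on the −y side. 8 rungs, each 36 mm deep and 30 mm tall, span between the inner faces of the rails, front faces flush with the rails. The lowest rung's underside is at z = 311 mm and rungs are spaced 253 mm apart (underside to underside).

C is a fence section. Two 86×86 mm posts, 1599 mm tall, stand on the floor with a clear span of 1507 mm between their inner faces. Two horizontal rails of 86×76 mm section span the gap between the posts with their undersides at z = 170 mm and z = 1257 mm, flush with the posts' −y face. 8 pickets, each 92 mm wide, 18 mm thick and 1406 mm tall, are fixed to the +y face of the rails with their bottoms at z = 104 mm, evenly spaced across the span with equal gaps (rounded down to the nearest mm) at the −x end and between each pair — any rounding remainder accumulates at the +x end.

The ladder is on top of the table. The fence section is on the floor beside the table on its −y side.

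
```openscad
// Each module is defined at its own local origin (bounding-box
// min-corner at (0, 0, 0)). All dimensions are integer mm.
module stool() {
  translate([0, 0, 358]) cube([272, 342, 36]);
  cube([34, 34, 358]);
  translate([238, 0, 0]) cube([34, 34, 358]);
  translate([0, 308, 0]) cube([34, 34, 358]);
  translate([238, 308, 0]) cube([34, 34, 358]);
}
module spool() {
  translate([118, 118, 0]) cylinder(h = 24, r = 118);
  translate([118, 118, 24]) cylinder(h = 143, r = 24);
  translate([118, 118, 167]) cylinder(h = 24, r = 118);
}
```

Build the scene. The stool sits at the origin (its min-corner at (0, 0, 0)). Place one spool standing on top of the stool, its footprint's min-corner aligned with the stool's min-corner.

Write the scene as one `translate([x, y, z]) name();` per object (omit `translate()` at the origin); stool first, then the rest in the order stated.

stool();
translate([0, 0, 394]) spool();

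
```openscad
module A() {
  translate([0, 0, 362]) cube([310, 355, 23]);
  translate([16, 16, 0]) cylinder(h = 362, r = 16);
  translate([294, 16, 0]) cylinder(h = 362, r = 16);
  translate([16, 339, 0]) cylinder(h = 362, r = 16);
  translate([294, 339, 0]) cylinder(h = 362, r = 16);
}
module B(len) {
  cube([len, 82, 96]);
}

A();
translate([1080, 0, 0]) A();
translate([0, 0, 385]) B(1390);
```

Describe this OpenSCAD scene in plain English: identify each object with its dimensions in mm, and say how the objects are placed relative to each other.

A is a simple wooden stool: a rectangular seat 310 mm (x) by 355 mm (y), 23 mm thick, top face at z = 385 mm, on four round legs, each 32 mm in diameter. The legs rest on z = 0, each leg's axis is inset half a diameter from the nearest pair of seat edges (so the leg's bounding box is flush with the corner).

B is a rectangular beam 1390 mm long (x), 82 mm deep (y), 96 mm thick (z).

The beam spans the tops of two stools placed 770 mm apart, resting at z = 385 mm.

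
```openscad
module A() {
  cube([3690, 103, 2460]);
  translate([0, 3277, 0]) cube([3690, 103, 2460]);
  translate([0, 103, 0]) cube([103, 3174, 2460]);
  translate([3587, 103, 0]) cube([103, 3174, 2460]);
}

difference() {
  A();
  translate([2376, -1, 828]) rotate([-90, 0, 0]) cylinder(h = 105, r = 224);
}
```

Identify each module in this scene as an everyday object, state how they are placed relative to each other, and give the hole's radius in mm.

The subtracted cylinder has r = 224 mm.

A is a house frame. The house frame has a circular hole through its front wall. The hole's radius is 224 mm.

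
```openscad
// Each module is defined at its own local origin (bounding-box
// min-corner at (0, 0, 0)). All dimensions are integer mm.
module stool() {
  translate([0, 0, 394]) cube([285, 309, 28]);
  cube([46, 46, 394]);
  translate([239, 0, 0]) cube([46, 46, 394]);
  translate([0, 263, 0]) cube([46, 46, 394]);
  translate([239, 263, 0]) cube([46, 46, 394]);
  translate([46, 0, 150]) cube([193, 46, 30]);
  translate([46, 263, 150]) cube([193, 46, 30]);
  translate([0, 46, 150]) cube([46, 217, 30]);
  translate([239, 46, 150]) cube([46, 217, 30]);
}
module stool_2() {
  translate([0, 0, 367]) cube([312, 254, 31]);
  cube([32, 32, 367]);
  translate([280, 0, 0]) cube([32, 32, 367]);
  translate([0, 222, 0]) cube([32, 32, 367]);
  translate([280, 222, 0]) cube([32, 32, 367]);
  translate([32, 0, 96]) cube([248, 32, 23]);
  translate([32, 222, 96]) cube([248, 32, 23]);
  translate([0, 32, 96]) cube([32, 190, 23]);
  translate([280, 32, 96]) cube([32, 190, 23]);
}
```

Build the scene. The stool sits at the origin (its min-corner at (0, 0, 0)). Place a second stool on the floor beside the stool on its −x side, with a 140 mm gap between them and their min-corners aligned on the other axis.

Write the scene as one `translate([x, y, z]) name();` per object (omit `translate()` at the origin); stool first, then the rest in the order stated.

stool();
translate([-452, 0, 0]) stool_2();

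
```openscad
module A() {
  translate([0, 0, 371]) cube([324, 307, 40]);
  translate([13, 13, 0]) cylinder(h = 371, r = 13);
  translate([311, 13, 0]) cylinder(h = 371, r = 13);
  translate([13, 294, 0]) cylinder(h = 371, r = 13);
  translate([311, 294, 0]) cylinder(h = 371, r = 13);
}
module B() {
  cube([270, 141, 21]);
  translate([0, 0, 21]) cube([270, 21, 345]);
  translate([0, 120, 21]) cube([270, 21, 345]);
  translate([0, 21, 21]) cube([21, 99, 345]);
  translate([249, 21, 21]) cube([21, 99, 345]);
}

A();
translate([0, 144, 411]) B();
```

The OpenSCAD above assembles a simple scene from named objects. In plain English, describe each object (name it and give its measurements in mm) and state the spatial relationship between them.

A is a four-legged stool. The seat is a 324×307×40 mm slab whose top surface is at z = 411 mm; four round legs, each 26 mm in diameter, run from the floor (z = 0) to the underside of the seat, each leg's axis is inset half a diameter from the nearest pair of seat edges (so the leg's bounding box is flush with the corner).

B is an open storage box with external size 270×141×366 mm and wall thickness 21 mm (the base is also 21 mm thick). The base covers the whole footprint; the four walls stand on the base, with the y-facing walls full-width and the x-facing walls fitting between their inner faces.

The open box is on top of the stool.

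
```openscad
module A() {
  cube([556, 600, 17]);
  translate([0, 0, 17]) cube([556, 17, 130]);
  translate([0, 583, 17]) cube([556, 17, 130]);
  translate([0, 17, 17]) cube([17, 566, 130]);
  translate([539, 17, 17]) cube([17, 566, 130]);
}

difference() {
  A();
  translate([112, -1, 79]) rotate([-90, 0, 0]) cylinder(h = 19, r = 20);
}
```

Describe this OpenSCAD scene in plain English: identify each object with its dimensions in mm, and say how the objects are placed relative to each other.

A is an open-topped rectangular box: outside dimensions 556×600×147 mm, with a uniform wall and base thickness of 17 mm. The base is a full 556×600 slab on the floor; four walls sit on top of the base. The front and back walls (the −y and +y sides) span the full width; the two side walls fit between them.

The open box has a circular hole of radius 20 mm through its front wall, centred at (x = 112, z = 79).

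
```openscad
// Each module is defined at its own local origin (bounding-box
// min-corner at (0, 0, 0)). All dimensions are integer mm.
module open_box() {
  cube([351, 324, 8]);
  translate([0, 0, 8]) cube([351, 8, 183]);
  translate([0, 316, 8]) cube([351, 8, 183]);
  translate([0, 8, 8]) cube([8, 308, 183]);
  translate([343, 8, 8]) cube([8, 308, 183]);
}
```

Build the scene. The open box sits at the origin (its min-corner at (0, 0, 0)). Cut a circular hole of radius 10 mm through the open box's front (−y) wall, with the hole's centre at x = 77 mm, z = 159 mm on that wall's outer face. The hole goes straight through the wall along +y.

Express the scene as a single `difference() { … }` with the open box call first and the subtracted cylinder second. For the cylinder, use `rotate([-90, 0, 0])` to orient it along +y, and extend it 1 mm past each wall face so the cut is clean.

difference() {
  open_box();
  translate([77, -1, 159]) rotate([-90, 0, 0]) cylinder(h = 10, r = 10);
}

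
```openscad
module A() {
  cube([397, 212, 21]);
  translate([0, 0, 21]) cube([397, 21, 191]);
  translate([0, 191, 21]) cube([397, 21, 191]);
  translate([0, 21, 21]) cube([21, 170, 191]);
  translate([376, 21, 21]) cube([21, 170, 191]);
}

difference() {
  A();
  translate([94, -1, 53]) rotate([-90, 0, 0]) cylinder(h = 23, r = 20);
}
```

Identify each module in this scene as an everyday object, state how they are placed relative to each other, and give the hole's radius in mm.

A is an open box. The open box has a circular hole through its front wall. The hole's radius is 20 mm.

The subtracted cylinder has r = 20 mm.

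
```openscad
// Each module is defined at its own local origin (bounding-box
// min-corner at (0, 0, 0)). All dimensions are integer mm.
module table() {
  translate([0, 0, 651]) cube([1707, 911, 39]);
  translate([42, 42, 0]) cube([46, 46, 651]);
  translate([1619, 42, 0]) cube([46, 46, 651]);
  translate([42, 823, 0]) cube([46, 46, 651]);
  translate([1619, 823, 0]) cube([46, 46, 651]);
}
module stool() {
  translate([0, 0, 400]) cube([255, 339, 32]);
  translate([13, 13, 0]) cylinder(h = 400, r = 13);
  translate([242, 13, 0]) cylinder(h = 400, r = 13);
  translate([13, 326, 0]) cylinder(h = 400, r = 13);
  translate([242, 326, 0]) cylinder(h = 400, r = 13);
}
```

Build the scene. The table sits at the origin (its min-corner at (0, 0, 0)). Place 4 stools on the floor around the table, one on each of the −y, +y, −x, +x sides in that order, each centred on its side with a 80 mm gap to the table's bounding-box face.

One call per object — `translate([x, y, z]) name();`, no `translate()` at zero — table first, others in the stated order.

table();
translate([726, -419, 0]) stool();
translate([726, 991, 0]) stool();
translate([-335, 286, 0]) stool();
translate([1787, 286, 0]) stool();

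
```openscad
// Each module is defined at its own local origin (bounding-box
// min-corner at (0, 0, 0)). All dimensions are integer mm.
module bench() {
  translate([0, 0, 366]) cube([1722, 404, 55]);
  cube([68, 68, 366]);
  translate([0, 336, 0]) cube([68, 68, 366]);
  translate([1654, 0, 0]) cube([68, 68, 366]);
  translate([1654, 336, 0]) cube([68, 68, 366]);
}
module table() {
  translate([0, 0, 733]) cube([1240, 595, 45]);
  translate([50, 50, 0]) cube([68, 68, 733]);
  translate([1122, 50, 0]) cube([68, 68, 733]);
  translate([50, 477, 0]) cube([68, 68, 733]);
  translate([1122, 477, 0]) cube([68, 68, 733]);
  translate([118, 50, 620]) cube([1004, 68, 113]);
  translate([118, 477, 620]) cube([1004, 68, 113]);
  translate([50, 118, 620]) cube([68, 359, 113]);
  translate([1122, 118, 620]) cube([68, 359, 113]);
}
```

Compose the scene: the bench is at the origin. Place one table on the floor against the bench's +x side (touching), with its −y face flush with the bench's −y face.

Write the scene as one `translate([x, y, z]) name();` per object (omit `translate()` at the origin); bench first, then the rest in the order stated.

bench();
translate([1722, 0, 0]) table();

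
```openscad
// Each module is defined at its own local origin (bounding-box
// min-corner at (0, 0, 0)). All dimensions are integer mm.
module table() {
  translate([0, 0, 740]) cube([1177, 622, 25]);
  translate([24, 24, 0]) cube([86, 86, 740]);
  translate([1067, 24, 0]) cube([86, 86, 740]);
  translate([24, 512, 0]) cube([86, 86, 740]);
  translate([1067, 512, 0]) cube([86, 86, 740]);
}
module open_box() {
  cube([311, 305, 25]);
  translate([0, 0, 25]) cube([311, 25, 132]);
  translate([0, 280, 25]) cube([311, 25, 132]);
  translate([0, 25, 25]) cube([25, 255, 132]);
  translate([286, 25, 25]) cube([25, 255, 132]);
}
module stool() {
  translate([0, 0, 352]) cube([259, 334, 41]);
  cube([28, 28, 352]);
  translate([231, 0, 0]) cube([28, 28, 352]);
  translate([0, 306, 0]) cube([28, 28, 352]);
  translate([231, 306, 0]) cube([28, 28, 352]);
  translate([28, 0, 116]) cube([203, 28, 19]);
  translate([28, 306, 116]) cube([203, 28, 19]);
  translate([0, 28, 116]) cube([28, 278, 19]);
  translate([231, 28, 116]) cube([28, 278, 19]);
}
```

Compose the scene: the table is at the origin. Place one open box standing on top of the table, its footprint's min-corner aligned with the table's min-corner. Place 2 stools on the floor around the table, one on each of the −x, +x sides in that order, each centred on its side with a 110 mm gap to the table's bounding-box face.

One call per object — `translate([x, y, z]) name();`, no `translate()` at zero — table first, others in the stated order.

table();
translate([0, 0, 765]) open_box();
translate([-369, 144, 0]) stool();
translate([1287, 144, 0]) stool();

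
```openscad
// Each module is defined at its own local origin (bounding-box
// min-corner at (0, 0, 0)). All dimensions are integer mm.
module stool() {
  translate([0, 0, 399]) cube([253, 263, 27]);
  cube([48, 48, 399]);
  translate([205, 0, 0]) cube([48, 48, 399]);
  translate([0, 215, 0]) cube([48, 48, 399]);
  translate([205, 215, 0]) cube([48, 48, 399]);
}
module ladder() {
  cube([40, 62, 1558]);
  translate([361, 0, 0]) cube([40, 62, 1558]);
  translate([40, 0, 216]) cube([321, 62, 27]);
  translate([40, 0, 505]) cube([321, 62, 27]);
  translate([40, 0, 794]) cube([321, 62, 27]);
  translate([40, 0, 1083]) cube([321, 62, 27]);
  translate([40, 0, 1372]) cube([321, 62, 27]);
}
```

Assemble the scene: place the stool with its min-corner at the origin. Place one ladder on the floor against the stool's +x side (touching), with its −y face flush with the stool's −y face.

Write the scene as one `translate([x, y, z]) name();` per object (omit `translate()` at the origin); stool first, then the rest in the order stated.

stool();
translate([253, 0, 0]) ladder();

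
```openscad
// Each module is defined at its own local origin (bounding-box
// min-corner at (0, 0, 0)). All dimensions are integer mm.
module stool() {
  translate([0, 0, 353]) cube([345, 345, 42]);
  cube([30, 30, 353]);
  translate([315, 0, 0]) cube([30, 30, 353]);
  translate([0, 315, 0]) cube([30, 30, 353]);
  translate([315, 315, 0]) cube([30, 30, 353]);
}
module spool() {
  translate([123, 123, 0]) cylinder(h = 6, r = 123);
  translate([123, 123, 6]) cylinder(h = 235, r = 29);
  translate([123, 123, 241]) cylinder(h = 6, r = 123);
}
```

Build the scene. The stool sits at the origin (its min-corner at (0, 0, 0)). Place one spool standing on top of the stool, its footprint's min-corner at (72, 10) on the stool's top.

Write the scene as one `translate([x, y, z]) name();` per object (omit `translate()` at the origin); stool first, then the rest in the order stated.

stool();
translate([72, 10, 395]) spool();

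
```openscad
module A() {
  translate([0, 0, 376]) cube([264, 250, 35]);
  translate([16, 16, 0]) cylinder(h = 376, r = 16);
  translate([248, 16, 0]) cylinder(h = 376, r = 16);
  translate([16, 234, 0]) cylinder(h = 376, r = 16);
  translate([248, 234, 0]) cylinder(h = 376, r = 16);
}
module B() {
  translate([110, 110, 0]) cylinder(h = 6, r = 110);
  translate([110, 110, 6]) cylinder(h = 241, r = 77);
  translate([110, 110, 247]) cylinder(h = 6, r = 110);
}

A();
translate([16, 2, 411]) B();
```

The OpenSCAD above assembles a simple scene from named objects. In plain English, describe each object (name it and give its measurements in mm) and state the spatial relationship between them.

A is a simple wooden stool: a rectangular seat 264 mm (x) by 250 mm (y), 35 mm thick, top face at z = 411 mm, on four round legs, each 32 mm in diameter. The legs rest on z = 0, each leg's axis is inset half a diameter from the nearest pair of seat edges (so the leg's bounding box is flush with the corner).

B is a spool: two coaxial disc flanges of radius 110 mm and thickness 6 mm, joined by a core cylinder of radius 77 mm and height 241 mm. The lower flange rests on z = 0 and the three cylinders share a vertical axis.

The spool is on top of the stool.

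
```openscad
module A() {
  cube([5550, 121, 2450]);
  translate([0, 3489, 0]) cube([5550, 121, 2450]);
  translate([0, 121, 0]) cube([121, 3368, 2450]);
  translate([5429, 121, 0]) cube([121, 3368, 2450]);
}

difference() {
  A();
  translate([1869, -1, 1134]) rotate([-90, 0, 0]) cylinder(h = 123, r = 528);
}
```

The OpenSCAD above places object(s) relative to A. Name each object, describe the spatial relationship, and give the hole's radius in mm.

A is a house frame. The house frame has a circular hole through its front wall. The hole's radius is 528 mm.

The subtracted cylinder has r = 528 mm.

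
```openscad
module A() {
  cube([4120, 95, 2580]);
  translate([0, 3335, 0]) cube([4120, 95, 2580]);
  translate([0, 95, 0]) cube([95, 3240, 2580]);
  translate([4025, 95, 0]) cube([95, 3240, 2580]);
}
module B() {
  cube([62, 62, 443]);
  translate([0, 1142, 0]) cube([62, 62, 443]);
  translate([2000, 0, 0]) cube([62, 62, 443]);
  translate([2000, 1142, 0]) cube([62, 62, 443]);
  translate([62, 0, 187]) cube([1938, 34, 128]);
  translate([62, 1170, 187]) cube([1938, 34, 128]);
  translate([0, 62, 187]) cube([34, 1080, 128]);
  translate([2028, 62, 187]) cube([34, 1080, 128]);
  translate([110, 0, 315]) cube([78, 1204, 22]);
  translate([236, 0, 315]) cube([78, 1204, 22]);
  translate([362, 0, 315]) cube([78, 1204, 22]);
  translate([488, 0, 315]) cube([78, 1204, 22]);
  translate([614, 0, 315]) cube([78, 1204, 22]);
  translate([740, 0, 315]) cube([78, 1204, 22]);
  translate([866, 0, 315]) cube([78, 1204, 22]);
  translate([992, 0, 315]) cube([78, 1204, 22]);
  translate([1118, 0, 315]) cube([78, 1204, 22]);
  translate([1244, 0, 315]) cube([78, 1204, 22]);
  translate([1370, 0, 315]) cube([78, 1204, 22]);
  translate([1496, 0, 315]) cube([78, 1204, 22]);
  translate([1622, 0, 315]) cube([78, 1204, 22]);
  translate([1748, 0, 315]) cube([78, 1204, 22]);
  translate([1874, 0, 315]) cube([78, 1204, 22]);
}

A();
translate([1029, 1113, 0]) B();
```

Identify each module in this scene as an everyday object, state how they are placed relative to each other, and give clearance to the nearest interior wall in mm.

A is a house frame. B is a bed frame. The bed frame sits inside the house frame, centred. The clearance to the nearest interior wall is 934 mm.

Clearances: x = 934, y = 1018; minimum 934 mm.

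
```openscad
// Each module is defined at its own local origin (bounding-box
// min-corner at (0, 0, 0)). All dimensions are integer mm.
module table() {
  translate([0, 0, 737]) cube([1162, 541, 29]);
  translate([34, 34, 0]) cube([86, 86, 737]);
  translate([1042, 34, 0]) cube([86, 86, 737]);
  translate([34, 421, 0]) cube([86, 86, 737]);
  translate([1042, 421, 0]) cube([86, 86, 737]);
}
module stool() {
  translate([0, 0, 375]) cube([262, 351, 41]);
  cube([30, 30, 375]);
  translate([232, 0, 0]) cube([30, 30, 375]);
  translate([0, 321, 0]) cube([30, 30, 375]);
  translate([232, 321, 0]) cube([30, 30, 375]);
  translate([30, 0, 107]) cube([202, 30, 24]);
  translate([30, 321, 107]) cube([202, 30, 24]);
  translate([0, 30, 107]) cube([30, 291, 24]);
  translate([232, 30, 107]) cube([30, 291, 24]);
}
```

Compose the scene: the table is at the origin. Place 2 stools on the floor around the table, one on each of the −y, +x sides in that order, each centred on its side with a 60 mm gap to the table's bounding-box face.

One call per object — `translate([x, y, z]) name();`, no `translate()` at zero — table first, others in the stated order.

table();
translate([450, -411, 0]) stool();
translate([1222, 95, 0]) stool();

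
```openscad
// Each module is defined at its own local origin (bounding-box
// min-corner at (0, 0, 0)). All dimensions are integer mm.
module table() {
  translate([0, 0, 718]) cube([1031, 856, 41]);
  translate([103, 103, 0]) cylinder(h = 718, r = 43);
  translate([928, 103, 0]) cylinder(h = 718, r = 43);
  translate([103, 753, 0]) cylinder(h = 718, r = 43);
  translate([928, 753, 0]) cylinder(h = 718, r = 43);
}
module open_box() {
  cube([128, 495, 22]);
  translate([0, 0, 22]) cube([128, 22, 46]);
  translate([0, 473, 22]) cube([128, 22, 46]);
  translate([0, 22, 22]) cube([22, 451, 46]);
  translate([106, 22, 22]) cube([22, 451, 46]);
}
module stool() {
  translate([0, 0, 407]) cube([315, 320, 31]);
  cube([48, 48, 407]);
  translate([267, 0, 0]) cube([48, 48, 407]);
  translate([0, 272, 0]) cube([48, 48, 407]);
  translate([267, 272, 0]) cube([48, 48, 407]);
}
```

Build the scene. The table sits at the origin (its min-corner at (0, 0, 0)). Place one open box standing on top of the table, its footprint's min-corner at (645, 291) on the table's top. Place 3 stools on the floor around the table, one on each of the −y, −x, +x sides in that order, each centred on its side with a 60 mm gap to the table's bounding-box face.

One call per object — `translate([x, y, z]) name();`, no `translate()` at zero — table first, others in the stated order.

table();
translate([645, 291, 759]) open_box();
translate([358, -380, 0]) stool();
translate([-375, 268, 0]) stool();
translate([1091, 268, 0]) stool();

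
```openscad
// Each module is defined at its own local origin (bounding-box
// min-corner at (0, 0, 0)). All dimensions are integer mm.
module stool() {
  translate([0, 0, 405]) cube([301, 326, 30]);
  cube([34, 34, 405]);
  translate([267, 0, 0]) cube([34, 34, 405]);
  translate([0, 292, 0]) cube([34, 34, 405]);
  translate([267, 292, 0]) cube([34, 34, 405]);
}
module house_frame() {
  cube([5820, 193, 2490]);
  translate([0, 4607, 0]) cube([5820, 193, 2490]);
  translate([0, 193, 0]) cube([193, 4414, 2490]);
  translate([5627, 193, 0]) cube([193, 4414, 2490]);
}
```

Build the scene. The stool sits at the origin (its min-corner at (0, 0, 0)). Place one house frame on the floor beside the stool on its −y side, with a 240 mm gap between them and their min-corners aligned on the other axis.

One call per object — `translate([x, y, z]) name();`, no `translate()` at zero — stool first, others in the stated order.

stool();
translate([0, -5040, 0]) house_frame();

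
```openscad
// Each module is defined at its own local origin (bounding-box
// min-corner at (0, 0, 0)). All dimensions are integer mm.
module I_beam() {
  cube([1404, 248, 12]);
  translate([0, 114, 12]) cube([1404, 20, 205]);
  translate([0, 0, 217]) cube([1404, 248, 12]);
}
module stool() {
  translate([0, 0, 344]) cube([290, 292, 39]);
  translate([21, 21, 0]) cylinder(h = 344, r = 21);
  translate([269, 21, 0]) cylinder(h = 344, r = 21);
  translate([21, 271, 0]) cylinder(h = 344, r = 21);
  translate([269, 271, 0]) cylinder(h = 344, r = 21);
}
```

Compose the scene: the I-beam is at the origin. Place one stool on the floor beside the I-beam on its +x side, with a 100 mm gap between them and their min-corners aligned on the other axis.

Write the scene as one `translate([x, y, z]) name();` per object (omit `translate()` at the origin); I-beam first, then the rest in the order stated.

I_beam();
translate([1504, 0, 0]) stool();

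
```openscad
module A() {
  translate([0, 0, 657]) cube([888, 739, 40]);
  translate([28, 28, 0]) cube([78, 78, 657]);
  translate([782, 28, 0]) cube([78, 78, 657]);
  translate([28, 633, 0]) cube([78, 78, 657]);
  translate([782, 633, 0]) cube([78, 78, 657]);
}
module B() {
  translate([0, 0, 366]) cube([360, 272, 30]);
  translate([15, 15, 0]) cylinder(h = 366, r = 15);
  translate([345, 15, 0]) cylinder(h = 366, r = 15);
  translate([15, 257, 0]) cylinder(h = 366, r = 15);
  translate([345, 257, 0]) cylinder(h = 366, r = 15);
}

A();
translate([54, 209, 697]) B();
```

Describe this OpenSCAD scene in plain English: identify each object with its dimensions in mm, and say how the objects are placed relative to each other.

A is a table: top 888 mm (x) × 739 mm (y), 40 mm thick, upper face at z = 697 mm, on four 78×78 mm square legs, each inset 28 mm from the nearest pair of top edges, running from z = 0 to the bottom of the top.

B is a four-legged stool. The seat is 360×272 mm, 30 mm thick, top at z = 396 mm. It stands on four round legs, each 30 mm in diameter, from z = 0 to the seat underside, each leg's axis is inset half a diameter from the nearest pair of seat edges (so the leg's bounding box is flush with the corner).

The stool is on top of the table.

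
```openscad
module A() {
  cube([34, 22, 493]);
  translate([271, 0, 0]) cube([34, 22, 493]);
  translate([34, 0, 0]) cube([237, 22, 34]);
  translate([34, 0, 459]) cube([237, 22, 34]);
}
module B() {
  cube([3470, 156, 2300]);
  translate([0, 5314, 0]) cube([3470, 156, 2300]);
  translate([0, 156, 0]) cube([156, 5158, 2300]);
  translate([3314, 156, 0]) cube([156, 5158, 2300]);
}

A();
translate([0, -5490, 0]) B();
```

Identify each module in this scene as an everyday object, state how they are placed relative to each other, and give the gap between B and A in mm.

A is a picture frame. B is a house frame. The house frame is on the floor beside the picture frame on its −y side. The gap between the house frame and the picture frame is 20 mm.

The house frame's nearest face is 20 mm from the picture frame's −y face.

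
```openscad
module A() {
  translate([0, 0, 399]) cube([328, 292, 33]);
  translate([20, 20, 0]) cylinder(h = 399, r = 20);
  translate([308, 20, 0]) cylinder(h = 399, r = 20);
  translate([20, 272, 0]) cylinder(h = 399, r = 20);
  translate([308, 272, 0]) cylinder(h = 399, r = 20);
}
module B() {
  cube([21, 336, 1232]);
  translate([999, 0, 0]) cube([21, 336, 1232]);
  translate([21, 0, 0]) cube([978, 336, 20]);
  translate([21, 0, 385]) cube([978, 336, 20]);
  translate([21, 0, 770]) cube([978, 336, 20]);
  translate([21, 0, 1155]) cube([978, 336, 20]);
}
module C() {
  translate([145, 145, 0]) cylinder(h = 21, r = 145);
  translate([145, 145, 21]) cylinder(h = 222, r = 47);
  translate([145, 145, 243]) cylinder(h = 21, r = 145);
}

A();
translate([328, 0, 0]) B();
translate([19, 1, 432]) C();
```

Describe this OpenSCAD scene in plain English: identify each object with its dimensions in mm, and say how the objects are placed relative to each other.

A is a four-legged stool. The seat is a 328×292×33 mm slab whose top surface is at z = 432 mm; four round legs, each 40 mm in diameter, run from the floor (z = 0) to the underside of the seat, each leg's axis is inset half a diameter from the nearest pair of seat edges (so the leg's bounding box is flush with the corner).

B is a bookshelf 1020 mm wide overall, 336 mm deep and 1232 mm tall. The two sides are 21 mm thick vertical panels. 4 horizontal shelves of 20 mm thickness span between the inner faces of the sides; the lowest shelf sits on the floor and shelves are stacked with a clear vertical gap of 365 mm between each pair.

C is a spool: two coaxial disc flanges of radius 145 mm and thickness 21 mm, joined by a core cylinder of radius 47 mm and height 222 mm. The lower flange rests on z = 0 and the three cylinders share a vertical axis.

The bookshelf is against the stool's +x side, with their −y faces flush. The spool is on top of the stool, centred.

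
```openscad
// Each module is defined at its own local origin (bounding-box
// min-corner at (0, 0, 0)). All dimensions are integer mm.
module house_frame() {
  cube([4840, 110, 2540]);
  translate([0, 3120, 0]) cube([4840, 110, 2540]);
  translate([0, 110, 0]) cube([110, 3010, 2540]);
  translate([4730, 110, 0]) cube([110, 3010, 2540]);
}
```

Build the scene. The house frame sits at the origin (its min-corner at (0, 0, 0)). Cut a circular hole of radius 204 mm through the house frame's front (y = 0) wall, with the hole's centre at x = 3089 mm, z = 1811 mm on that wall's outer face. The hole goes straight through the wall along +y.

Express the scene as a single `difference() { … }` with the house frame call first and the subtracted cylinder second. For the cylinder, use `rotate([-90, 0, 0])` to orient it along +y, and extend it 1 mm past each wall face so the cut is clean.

difference() {
  house_frame();
  translate([3089, -1, 1811]) rotate([-90, 0, 0]) cylinder(h = 112, r = 204);
}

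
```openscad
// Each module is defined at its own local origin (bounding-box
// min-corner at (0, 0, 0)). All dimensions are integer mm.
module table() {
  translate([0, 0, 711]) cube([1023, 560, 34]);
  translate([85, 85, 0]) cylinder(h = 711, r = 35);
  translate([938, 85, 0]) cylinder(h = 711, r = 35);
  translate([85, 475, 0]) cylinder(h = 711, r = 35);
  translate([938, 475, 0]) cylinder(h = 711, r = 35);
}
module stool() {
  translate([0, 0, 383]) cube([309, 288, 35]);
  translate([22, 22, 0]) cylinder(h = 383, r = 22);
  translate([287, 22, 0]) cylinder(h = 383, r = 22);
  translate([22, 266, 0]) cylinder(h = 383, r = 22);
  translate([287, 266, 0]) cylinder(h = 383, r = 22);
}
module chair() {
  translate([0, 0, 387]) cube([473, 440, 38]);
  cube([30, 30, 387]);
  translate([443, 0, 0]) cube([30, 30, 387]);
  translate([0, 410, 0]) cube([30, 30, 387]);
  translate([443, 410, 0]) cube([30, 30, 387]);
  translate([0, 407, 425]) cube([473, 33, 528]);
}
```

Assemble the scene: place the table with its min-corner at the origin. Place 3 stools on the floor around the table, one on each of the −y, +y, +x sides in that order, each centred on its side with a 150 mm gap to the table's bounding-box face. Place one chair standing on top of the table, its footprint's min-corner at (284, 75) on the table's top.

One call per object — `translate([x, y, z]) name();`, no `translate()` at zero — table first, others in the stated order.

table();
translate([357, -438, 0]) stool();
translate([357, 710, 0]) stool();
translate([1173, 136, 0]) stool();
translate([284, 75, 745]) chair();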